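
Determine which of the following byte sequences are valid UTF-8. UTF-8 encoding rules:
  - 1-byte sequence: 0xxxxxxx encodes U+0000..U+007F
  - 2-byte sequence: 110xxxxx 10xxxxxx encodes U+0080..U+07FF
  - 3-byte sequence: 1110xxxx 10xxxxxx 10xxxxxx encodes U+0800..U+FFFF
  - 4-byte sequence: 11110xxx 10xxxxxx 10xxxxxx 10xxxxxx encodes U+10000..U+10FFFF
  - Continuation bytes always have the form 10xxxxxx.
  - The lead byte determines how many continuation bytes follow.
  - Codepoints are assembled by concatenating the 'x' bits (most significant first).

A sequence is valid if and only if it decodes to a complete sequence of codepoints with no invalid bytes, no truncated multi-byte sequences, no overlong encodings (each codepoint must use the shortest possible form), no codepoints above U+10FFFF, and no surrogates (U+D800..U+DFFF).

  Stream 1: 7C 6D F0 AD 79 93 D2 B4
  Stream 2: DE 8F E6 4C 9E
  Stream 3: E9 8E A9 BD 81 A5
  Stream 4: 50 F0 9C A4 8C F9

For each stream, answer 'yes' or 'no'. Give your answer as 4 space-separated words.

Stream 1: error at byte offset 4. INVALID
Stream 2: error at byte offset 3. INVALID
Stream 3: error at byte offset 3. INVALID
Stream 4: error at byte offset 5. INVALID

Answer: no no no no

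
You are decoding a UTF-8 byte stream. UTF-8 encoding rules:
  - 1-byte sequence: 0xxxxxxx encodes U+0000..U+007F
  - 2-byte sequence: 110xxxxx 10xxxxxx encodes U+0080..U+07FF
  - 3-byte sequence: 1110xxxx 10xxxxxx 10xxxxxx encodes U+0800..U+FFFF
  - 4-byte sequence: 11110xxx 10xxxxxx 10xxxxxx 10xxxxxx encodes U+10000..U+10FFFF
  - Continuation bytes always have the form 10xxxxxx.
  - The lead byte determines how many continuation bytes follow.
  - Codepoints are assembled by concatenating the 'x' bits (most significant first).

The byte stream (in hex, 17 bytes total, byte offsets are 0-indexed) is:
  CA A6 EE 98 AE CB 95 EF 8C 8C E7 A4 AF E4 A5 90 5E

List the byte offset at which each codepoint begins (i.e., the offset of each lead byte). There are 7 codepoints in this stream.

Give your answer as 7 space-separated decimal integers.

Answer: 0 2 5 7 10 13 16

Derivation:
Byte[0]=CA: 2-byte lead, need 1 cont bytes. acc=0xA
Byte[1]=A6: continuation. acc=(acc<<6)|0x26=0x2A6
Completed: cp=U+02A6 (starts at byte 0)
Byte[2]=EE: 3-byte lead, need 2 cont bytes. acc=0xE
Byte[3]=98: continuation. acc=(acc<<6)|0x18=0x398
Byte[4]=AE: continuation. acc=(acc<<6)|0x2E=0xE62E
Completed: cp=U+E62E (starts at byte 2)
Byte[5]=CB: 2-byte lead, need 1 cont bytes. acc=0xB
Byte[6]=95: continuation. acc=(acc<<6)|0x15=0x2D5
Completed: cp=U+02D5 (starts at byte 5)
Byte[7]=EF: 3-byte lead, need 2 cont bytes. acc=0xF
Byte[8]=8C: continuation. acc=(acc<<6)|0x0C=0x3CC
Byte[9]=8C: continuation. acc=(acc<<6)|0x0C=0xF30C
Completed: cp=U+F30C (starts at byte 7)
Byte[10]=E7: 3-byte lead, need 2 cont bytes. acc=0x7
Byte[11]=A4: continuation. acc=(acc<<6)|0x24=0x1E4
Byte[12]=AF: continuation. acc=(acc<<6)|0x2F=0x792F
Completed: cp=U+792F (starts at byte 10)
Byte[13]=E4: 3-byte lead, need 2 cont bytes. acc=0x4
Byte[14]=A5: continuation. acc=(acc<<6)|0x25=0x125
Byte[15]=90: continuation. acc=(acc<<6)|0x10=0x4950
Completed: cp=U+4950 (starts at byte 13)
Byte[16]=5E: 1-byte ASCII. cp=U+005E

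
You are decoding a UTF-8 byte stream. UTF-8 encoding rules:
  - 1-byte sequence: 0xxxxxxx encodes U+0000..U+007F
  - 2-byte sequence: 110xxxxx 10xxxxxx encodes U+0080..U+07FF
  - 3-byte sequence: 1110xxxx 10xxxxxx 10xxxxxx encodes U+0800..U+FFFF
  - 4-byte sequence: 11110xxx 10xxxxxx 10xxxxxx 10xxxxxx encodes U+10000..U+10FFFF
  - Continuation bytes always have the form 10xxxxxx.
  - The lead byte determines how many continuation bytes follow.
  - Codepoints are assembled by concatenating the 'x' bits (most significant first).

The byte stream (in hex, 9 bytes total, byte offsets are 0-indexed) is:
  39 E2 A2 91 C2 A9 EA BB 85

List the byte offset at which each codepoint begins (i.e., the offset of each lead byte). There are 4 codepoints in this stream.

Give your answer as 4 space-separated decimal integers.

Answer: 0 1 4 6

Derivation:
Byte[0]=39: 1-byte ASCII. cp=U+0039
Byte[1]=E2: 3-byte lead, need 2 cont bytes. acc=0x2
Byte[2]=A2: continuation. acc=(acc<<6)|0x22=0xA2
Byte[3]=91: continuation. acc=(acc<<6)|0x11=0x2891
Completed: cp=U+2891 (starts at byte 1)
Byte[4]=C2: 2-byte lead, need 1 cont bytes. acc=0x2
Byte[5]=A9: continuation. acc=(acc<<6)|0x29=0xA9
Completed: cp=U+00A9 (starts at byte 4)
Byte[6]=EA: 3-byte lead, need 2 cont bytes. acc=0xA
Byte[7]=BB: continuation. acc=(acc<<6)|0x3B=0x2BB
Byte[8]=85: continuation. acc=(acc<<6)|0x05=0xAEC5
Completed: cp=U+AEC5 (starts at byte 6)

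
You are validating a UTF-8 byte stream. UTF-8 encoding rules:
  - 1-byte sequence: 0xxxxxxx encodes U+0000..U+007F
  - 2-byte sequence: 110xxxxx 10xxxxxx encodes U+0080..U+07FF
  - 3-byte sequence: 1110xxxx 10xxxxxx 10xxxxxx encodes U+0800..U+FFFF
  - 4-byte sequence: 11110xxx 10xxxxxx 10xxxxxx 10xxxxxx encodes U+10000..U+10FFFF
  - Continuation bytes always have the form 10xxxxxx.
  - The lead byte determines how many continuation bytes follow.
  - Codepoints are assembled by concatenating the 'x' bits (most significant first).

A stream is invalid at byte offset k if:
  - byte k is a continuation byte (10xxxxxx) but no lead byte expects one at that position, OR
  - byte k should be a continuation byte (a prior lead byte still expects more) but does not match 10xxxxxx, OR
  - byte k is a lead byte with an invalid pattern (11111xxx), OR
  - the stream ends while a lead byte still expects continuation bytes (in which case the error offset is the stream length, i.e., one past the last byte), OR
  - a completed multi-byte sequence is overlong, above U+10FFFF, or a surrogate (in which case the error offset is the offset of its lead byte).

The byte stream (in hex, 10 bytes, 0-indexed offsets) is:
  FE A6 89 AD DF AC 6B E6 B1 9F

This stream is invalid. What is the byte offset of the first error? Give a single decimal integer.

Answer: 0

Derivation:
Byte[0]=FE: INVALID lead byte (not 0xxx/110x/1110/11110)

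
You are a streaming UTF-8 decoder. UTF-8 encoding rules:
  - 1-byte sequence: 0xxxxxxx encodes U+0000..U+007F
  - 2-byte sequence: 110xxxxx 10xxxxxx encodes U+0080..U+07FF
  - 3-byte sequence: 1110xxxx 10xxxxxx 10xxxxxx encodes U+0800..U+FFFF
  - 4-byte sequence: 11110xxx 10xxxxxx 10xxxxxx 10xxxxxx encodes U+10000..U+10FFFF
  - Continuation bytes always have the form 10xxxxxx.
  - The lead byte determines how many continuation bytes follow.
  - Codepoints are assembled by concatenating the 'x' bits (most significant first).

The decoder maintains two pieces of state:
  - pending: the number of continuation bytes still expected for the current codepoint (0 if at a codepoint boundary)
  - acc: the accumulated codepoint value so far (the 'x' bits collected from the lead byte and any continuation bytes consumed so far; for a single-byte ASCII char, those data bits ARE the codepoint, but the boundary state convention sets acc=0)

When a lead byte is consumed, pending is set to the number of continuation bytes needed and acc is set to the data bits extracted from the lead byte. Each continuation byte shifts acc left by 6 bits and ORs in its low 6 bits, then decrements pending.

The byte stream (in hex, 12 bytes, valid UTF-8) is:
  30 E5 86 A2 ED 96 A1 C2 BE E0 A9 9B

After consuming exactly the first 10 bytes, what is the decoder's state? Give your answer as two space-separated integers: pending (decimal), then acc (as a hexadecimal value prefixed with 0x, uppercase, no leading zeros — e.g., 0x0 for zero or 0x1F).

Answer: 2 0x0

Derivation:
Byte[0]=30: 1-byte. pending=0, acc=0x0
Byte[1]=E5: 3-byte lead. pending=2, acc=0x5
Byte[2]=86: continuation. acc=(acc<<6)|0x06=0x146, pending=1
Byte[3]=A2: continuation. acc=(acc<<6)|0x22=0x51A2, pending=0
Byte[4]=ED: 3-byte lead. pending=2, acc=0xD
Byte[5]=96: continuation. acc=(acc<<6)|0x16=0x356, pending=1
Byte[6]=A1: continuation. acc=(acc<<6)|0x21=0xD5A1, pending=0
Byte[7]=C2: 2-byte lead. pending=1, acc=0x2
Byte[8]=BE: continuation. acc=(acc<<6)|0x3E=0xBE, pending=0
Byte[9]=E0: 3-byte lead. pending=2, acc=0x0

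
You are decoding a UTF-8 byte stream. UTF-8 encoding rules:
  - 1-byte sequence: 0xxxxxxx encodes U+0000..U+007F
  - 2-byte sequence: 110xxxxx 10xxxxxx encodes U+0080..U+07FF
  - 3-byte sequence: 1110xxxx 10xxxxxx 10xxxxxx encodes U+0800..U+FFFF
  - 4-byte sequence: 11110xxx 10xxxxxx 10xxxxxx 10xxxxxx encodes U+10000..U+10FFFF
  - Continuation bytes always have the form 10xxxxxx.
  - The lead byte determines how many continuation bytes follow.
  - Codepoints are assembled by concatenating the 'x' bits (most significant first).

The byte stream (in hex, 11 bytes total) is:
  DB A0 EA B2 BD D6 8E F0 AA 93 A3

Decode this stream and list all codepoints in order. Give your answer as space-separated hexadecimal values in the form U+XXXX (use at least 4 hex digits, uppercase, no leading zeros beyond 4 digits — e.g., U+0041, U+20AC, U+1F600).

Answer: U+06E0 U+ACBD U+058E U+2A4E3

Derivation:
Byte[0]=DB: 2-byte lead, need 1 cont bytes. acc=0x1B
Byte[1]=A0: continuation. acc=(acc<<6)|0x20=0x6E0
Completed: cp=U+06E0 (starts at byte 0)
Byte[2]=EA: 3-byte lead, need 2 cont bytes. acc=0xA
Byte[3]=B2: continuation. acc=(acc<<6)|0x32=0x2B2
Byte[4]=BD: continuation. acc=(acc<<6)|0x3D=0xACBD
Completed: cp=U+ACBD (starts at byte 2)
Byte[5]=D6: 2-byte lead, need 1 cont bytes. acc=0x16
Byte[6]=8E: continuation. acc=(acc<<6)|0x0E=0x58E
Completed: cp=U+058E (starts at byte 5)
Byte[7]=F0: 4-byte lead, need 3 cont bytes. acc=0x0
Byte[8]=AA: continuation. acc=(acc<<6)|0x2A=0x2A
Byte[9]=93: continuation. acc=(acc<<6)|0x13=0xA93
Byte[10]=A3: continuation. acc=(acc<<6)|0x23=0x2A4E3
Completed: cp=U+2A4E3 (starts at byte 7)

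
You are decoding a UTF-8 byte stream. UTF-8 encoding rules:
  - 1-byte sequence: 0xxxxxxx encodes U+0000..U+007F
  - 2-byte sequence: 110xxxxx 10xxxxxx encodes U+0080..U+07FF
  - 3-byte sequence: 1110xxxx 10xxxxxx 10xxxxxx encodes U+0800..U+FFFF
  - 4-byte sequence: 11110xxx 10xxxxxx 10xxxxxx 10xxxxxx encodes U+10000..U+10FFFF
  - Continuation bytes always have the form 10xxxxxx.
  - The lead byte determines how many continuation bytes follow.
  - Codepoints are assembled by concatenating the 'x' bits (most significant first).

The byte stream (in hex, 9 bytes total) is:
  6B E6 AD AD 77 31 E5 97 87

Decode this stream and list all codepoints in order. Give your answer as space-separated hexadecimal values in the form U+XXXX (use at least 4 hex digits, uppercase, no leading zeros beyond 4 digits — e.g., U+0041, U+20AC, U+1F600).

Byte[0]=6B: 1-byte ASCII. cp=U+006B
Byte[1]=E6: 3-byte lead, need 2 cont bytes. acc=0x6
Byte[2]=AD: continuation. acc=(acc<<6)|0x2D=0x1AD
Byte[3]=AD: continuation. acc=(acc<<6)|0x2D=0x6B6D
Completed: cp=U+6B6D (starts at byte 1)
Byte[4]=77: 1-byte ASCII. cp=U+0077
Byte[5]=31: 1-byte ASCII. cp=U+0031
Byte[6]=E5: 3-byte lead, need 2 cont bytes. acc=0x5
Byte[7]=97: continuation. acc=(acc<<6)|0x17=0x157
Byte[8]=87: continuation. acc=(acc<<6)|0x07=0x55C7
Completed: cp=U+55C7 (starts at byte 6)

Answer: U+006B U+6B6D U+0077 U+0031 U+55C7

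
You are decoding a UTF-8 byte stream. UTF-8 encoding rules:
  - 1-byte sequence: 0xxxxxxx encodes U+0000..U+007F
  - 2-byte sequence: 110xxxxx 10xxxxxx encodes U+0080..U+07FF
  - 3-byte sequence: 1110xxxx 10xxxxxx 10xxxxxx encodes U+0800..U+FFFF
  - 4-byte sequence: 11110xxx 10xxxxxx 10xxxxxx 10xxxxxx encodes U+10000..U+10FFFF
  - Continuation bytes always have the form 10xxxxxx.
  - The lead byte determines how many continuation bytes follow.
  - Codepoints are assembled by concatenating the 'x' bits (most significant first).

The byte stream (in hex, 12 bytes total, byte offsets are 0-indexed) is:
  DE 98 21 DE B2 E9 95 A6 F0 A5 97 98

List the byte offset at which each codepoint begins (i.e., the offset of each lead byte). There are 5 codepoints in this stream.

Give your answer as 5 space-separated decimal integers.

Byte[0]=DE: 2-byte lead, need 1 cont bytes. acc=0x1E
Byte[1]=98: continuation. acc=(acc<<6)|0x18=0x798
Completed: cp=U+0798 (starts at byte 0)
Byte[2]=21: 1-byte ASCII. cp=U+0021
Byte[3]=DE: 2-byte lead, need 1 cont bytes. acc=0x1E
Byte[4]=B2: continuation. acc=(acc<<6)|0x32=0x7B2
Completed: cp=U+07B2 (starts at byte 3)
Byte[5]=E9: 3-byte lead, need 2 cont bytes. acc=0x9
Byte[6]=95: continuation. acc=(acc<<6)|0x15=0x255
Byte[7]=A6: continuation. acc=(acc<<6)|0x26=0x9566
Completed: cp=U+9566 (starts at byte 5)
Byte[8]=F0: 4-byte lead, need 3 cont bytes. acc=0x0
Byte[9]=A5: continuation. acc=(acc<<6)|0x25=0x25
Byte[10]=97: continuation. acc=(acc<<6)|0x17=0x957
Byte[11]=98: continuation. acc=(acc<<6)|0x18=0x255D8
Completed: cp=U+255D8 (starts at byte 8)

Answer: 0 2 3 5 8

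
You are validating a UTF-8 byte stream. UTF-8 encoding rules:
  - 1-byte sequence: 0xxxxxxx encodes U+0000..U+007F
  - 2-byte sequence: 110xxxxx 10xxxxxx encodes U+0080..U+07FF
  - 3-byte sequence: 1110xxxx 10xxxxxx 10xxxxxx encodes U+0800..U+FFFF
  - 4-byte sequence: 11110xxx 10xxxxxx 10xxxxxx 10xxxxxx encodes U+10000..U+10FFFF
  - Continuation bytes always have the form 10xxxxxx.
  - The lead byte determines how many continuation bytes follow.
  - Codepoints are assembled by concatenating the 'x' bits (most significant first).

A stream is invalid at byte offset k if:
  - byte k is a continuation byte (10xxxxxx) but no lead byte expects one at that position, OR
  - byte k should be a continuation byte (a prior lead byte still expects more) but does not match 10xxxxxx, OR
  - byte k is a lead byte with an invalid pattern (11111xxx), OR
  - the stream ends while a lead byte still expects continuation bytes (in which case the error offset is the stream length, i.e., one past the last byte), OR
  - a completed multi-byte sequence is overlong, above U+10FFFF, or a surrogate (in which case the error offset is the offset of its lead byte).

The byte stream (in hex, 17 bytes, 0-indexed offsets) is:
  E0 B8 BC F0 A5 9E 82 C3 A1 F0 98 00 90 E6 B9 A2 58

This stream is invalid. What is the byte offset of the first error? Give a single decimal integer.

Byte[0]=E0: 3-byte lead, need 2 cont bytes. acc=0x0
Byte[1]=B8: continuation. acc=(acc<<6)|0x38=0x38
Byte[2]=BC: continuation. acc=(acc<<6)|0x3C=0xE3C
Completed: cp=U+0E3C (starts at byte 0)
Byte[3]=F0: 4-byte lead, need 3 cont bytes. acc=0x0
Byte[4]=A5: continuation. acc=(acc<<6)|0x25=0x25
Byte[5]=9E: continuation. acc=(acc<<6)|0x1E=0x95E
Byte[6]=82: continuation. acc=(acc<<6)|0x02=0x25782
Completed: cp=U+25782 (starts at byte 3)
Byte[7]=C3: 2-byte lead, need 1 cont bytes. acc=0x3
Byte[8]=A1: continuation. acc=(acc<<6)|0x21=0xE1
Completed: cp=U+00E1 (starts at byte 7)
Byte[9]=F0: 4-byte lead, need 3 cont bytes. acc=0x0
Byte[10]=98: continuation. acc=(acc<<6)|0x18=0x18
Byte[11]=00: expected 10xxxxxx continuation. INVALID

Answer: 11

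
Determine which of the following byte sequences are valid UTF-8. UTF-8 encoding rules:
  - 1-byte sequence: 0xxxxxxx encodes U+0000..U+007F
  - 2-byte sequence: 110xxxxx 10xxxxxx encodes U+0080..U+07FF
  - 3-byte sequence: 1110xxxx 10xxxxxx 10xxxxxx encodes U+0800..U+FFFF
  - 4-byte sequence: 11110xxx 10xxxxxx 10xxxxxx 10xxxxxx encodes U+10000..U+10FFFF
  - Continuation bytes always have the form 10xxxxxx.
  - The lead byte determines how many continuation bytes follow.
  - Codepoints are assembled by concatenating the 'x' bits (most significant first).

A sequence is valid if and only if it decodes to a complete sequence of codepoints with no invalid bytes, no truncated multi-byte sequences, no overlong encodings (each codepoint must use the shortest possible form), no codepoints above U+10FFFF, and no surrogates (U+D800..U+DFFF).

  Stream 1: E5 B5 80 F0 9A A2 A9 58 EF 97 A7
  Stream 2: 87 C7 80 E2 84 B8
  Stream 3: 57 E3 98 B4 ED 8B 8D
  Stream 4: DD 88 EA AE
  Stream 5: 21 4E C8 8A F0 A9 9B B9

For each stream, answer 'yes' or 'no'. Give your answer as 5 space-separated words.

Stream 1: decodes cleanly. VALID
Stream 2: error at byte offset 0. INVALID
Stream 3: decodes cleanly. VALID
Stream 4: error at byte offset 4. INVALID
Stream 5: decodes cleanly. VALID

Answer: yes no yes no yes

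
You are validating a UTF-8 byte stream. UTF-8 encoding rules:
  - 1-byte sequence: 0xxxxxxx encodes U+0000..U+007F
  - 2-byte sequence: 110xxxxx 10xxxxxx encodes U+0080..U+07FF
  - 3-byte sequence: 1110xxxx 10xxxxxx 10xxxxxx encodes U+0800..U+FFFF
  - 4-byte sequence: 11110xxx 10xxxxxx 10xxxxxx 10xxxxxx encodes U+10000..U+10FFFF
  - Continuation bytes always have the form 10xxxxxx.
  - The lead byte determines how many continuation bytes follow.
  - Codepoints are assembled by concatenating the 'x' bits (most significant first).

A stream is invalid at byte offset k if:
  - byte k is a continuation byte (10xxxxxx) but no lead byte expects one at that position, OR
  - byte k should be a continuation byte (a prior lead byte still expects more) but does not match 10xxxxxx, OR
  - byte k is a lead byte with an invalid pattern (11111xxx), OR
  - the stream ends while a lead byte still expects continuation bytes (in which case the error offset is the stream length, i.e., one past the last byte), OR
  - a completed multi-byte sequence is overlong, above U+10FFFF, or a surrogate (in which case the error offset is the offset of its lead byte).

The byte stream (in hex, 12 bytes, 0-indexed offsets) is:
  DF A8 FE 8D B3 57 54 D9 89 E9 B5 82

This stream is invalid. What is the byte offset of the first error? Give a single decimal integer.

Byte[0]=DF: 2-byte lead, need 1 cont bytes. acc=0x1F
Byte[1]=A8: continuation. acc=(acc<<6)|0x28=0x7E8
Completed: cp=U+07E8 (starts at byte 0)
Byte[2]=FE: INVALID lead byte (not 0xxx/110x/1110/11110)

Answer: 2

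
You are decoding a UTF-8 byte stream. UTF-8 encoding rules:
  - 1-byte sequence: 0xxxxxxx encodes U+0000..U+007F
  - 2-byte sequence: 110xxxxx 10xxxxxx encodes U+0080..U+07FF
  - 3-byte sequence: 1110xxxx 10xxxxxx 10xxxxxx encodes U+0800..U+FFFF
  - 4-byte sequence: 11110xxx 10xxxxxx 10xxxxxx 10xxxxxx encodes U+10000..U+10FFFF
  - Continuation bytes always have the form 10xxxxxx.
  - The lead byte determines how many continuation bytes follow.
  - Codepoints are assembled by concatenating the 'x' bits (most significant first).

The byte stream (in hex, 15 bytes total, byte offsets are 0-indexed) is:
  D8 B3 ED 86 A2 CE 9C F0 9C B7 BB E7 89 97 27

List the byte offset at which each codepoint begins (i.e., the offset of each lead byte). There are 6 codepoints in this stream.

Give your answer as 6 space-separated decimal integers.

Byte[0]=D8: 2-byte lead, need 1 cont bytes. acc=0x18
Byte[1]=B3: continuation. acc=(acc<<6)|0x33=0x633
Completed: cp=U+0633 (starts at byte 0)
Byte[2]=ED: 3-byte lead, need 2 cont bytes. acc=0xD
Byte[3]=86: continuation. acc=(acc<<6)|0x06=0x346
Byte[4]=A2: continuation. acc=(acc<<6)|0x22=0xD1A2
Completed: cp=U+D1A2 (starts at byte 2)
Byte[5]=CE: 2-byte lead, need 1 cont bytes. acc=0xE
Byte[6]=9C: continuation. acc=(acc<<6)|0x1C=0x39C
Completed: cp=U+039C (starts at byte 5)
Byte[7]=F0: 4-byte lead, need 3 cont bytes. acc=0x0
Byte[8]=9C: continuation. acc=(acc<<6)|0x1C=0x1C
Byte[9]=B7: continuation. acc=(acc<<6)|0x37=0x737
Byte[10]=BB: continuation. acc=(acc<<6)|0x3B=0x1CDFB
Completed: cp=U+1CDFB (starts at byte 7)
Byte[11]=E7: 3-byte lead, need 2 cont bytes. acc=0x7
Byte[12]=89: continuation. acc=(acc<<6)|0x09=0x1C9
Byte[13]=97: continuation. acc=(acc<<6)|0x17=0x7257
Completed: cp=U+7257 (starts at byte 11)
Byte[14]=27: 1-byte ASCII. cp=U+0027

Answer: 0 2 5 7 11 14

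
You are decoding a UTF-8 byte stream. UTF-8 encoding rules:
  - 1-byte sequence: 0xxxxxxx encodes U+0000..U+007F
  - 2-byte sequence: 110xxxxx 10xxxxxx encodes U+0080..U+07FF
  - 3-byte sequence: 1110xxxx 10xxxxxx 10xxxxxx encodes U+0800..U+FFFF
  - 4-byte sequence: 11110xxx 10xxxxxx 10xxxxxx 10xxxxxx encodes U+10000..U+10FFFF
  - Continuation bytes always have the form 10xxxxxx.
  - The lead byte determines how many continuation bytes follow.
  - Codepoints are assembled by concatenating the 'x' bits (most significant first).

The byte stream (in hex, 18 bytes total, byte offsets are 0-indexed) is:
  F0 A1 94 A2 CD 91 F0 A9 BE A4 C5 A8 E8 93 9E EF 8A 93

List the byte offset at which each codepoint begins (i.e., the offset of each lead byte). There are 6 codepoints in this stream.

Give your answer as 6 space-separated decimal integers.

Byte[0]=F0: 4-byte lead, need 3 cont bytes. acc=0x0
Byte[1]=A1: continuation. acc=(acc<<6)|0x21=0x21
Byte[2]=94: continuation. acc=(acc<<6)|0x14=0x854
Byte[3]=A2: continuation. acc=(acc<<6)|0x22=0x21522
Completed: cp=U+21522 (starts at byte 0)
Byte[4]=CD: 2-byte lead, need 1 cont bytes. acc=0xD
Byte[5]=91: continuation. acc=(acc<<6)|0x11=0x351
Completed: cp=U+0351 (starts at byte 4)
Byte[6]=F0: 4-byte lead, need 3 cont bytes. acc=0x0
Byte[7]=A9: continuation. acc=(acc<<6)|0x29=0x29
Byte[8]=BE: continuation. acc=(acc<<6)|0x3E=0xA7E
Byte[9]=A4: continuation. acc=(acc<<6)|0x24=0x29FA4
Completed: cp=U+29FA4 (starts at byte 6)
Byte[10]=C5: 2-byte lead, need 1 cont bytes. acc=0x5
Byte[11]=A8: continuation. acc=(acc<<6)|0x28=0x168
Completed: cp=U+0168 (starts at byte 10)
Byte[12]=E8: 3-byte lead, need 2 cont bytes. acc=0x8
Byte[13]=93: continuation. acc=(acc<<6)|0x13=0x213
Byte[14]=9E: continuation. acc=(acc<<6)|0x1E=0x84DE
Completed: cp=U+84DE (starts at byte 12)
Byte[15]=EF: 3-byte lead, need 2 cont bytes. acc=0xF
Byte[16]=8A: continuation. acc=(acc<<6)|0x0A=0x3CA
Byte[17]=93: continuation. acc=(acc<<6)|0x13=0xF293
Completed: cp=U+F293 (starts at byte 15)

Answer: 0 4 6 10 12 15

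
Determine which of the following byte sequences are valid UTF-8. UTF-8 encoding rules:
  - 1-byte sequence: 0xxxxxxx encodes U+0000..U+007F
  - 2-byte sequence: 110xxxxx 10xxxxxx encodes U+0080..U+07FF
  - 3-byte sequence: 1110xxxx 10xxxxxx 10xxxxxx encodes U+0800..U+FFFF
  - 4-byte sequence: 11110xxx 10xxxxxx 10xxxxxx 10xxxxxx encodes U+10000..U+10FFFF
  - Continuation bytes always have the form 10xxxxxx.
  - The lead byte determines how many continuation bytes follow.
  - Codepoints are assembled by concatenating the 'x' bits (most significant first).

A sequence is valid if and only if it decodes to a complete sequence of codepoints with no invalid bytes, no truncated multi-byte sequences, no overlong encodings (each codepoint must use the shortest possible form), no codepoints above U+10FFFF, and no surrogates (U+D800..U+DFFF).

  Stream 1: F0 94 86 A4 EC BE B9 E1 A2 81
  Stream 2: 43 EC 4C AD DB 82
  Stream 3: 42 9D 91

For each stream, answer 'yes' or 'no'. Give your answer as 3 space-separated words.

Answer: yes no no

Derivation:
Stream 1: decodes cleanly. VALID
Stream 2: error at byte offset 2. INVALID
Stream 3: error at byte offset 1. INVALID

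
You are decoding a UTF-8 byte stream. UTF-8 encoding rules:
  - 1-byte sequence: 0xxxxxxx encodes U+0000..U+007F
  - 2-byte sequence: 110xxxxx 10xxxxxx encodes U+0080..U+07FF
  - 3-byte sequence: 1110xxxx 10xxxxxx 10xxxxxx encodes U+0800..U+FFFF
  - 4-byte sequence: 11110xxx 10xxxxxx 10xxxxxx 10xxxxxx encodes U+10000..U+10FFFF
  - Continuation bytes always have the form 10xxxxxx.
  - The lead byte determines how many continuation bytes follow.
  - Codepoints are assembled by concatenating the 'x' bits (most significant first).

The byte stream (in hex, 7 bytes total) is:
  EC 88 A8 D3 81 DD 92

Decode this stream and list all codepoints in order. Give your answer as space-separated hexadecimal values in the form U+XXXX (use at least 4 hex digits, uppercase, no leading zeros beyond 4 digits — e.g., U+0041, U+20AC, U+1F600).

Byte[0]=EC: 3-byte lead, need 2 cont bytes. acc=0xC
Byte[1]=88: continuation. acc=(acc<<6)|0x08=0x308
Byte[2]=A8: continuation. acc=(acc<<6)|0x28=0xC228
Completed: cp=U+C228 (starts at byte 0)
Byte[3]=D3: 2-byte lead, need 1 cont bytes. acc=0x13
Byte[4]=81: continuation. acc=(acc<<6)|0x01=0x4C1
Completed: cp=U+04C1 (starts at byte 3)
Byte[5]=DD: 2-byte lead, need 1 cont bytes. acc=0x1D
Byte[6]=92: continuation. acc=(acc<<6)|0x12=0x752
Completed: cp=U+0752 (starts at byte 5)

Answer: U+C228 U+04C1 U+0752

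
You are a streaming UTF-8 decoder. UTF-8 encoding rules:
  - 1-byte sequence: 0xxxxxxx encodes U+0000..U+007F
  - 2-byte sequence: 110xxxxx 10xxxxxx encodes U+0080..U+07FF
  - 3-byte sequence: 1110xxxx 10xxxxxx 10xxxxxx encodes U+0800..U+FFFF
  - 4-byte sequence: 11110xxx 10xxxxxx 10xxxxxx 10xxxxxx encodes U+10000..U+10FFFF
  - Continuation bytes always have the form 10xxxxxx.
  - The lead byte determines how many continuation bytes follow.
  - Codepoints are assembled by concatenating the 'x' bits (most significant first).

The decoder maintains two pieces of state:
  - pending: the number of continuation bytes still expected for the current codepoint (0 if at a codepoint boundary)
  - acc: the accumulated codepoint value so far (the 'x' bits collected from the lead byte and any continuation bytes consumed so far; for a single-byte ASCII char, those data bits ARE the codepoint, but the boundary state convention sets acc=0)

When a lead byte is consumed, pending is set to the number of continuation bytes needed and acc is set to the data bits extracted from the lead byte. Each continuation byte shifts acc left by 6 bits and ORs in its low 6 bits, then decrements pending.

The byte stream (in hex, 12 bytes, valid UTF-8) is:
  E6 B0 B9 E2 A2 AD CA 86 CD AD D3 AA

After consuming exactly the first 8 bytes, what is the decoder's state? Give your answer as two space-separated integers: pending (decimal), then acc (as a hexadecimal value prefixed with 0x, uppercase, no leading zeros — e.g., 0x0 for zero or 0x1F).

Byte[0]=E6: 3-byte lead. pending=2, acc=0x6
Byte[1]=B0: continuation. acc=(acc<<6)|0x30=0x1B0, pending=1
Byte[2]=B9: continuation. acc=(acc<<6)|0x39=0x6C39, pending=0
Byte[3]=E2: 3-byte lead. pending=2, acc=0x2
Byte[4]=A2: continuation. acc=(acc<<6)|0x22=0xA2, pending=1
Byte[5]=AD: continuation. acc=(acc<<6)|0x2D=0x28AD, pending=0
Byte[6]=CA: 2-byte lead. pending=1, acc=0xA
Byte[7]=86: continuation. acc=(acc<<6)|0x06=0x286, pending=0

Answer: 0 0x286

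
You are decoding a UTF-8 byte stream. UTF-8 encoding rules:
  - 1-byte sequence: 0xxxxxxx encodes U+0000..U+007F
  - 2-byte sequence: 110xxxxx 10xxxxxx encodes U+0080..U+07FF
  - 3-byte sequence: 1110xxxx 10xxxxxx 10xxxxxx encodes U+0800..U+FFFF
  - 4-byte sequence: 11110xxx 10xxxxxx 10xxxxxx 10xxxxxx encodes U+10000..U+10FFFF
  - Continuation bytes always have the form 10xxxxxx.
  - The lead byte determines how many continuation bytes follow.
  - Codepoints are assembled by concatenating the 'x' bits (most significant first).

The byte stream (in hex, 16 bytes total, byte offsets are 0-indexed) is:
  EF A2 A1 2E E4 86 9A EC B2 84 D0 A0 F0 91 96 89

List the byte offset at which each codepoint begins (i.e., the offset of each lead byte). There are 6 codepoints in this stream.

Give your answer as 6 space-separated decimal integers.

Byte[0]=EF: 3-byte lead, need 2 cont bytes. acc=0xF
Byte[1]=A2: continuation. acc=(acc<<6)|0x22=0x3E2
Byte[2]=A1: continuation. acc=(acc<<6)|0x21=0xF8A1
Completed: cp=U+F8A1 (starts at byte 0)
Byte[3]=2E: 1-byte ASCII. cp=U+002E
Byte[4]=E4: 3-byte lead, need 2 cont bytes. acc=0x4
Byte[5]=86: continuation. acc=(acc<<6)|0x06=0x106
Byte[6]=9A: continuation. acc=(acc<<6)|0x1A=0x419A
Completed: cp=U+419A (starts at byte 4)
Byte[7]=EC: 3-byte lead, need 2 cont bytes. acc=0xC
Byte[8]=B2: continuation. acc=(acc<<6)|0x32=0x332
Byte[9]=84: continuation. acc=(acc<<6)|0x04=0xCC84
Completed: cp=U+CC84 (starts at byte 7)
Byte[10]=D0: 2-byte lead, need 1 cont bytes. acc=0x10
Byte[11]=A0: continuation. acc=(acc<<6)|0x20=0x420
Completed: cp=U+0420 (starts at byte 10)
Byte[12]=F0: 4-byte lead, need 3 cont bytes. acc=0x0
Byte[13]=91: continuation. acc=(acc<<6)|0x11=0x11
Byte[14]=96: continuation. acc=(acc<<6)|0x16=0x456
Byte[15]=89: continuation. acc=(acc<<6)|0x09=0x11589
Completed: cp=U+11589 (starts at byte 12)

Answer: 0 3 4 7 10 12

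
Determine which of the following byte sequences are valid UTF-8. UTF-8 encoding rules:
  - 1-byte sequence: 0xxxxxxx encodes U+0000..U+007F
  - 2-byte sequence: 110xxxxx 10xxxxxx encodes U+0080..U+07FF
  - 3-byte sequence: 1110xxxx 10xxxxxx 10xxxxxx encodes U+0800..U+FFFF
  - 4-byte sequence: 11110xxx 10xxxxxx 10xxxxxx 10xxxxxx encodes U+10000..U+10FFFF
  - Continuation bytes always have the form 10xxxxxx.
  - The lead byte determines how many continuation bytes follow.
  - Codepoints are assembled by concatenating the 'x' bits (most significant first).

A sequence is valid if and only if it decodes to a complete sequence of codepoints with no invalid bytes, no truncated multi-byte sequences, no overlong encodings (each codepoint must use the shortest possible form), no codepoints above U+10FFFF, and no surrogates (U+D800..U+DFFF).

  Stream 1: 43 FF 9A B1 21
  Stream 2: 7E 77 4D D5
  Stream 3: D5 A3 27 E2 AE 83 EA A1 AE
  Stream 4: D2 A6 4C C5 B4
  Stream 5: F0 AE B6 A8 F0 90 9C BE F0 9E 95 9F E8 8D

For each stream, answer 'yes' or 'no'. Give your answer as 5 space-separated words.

Stream 1: error at byte offset 1. INVALID
Stream 2: error at byte offset 4. INVALID
Stream 3: decodes cleanly. VALID
Stream 4: decodes cleanly. VALID
Stream 5: error at byte offset 14. INVALID

Answer: no no yes yes no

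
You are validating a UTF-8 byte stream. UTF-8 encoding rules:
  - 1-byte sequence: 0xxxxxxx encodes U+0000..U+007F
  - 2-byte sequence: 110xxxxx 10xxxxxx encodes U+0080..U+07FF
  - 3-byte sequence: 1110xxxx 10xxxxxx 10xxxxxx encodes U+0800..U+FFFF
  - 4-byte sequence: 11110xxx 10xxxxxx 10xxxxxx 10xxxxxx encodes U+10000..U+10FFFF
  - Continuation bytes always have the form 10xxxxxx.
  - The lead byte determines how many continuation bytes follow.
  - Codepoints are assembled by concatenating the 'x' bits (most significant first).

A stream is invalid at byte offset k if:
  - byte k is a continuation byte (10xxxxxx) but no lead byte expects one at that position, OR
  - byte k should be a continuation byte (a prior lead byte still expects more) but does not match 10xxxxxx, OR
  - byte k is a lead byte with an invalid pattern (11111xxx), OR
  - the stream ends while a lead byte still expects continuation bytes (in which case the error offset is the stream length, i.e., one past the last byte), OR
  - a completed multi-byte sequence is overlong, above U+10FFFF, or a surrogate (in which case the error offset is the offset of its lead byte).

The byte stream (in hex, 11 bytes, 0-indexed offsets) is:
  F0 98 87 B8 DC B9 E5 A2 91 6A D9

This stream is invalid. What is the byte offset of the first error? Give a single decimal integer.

Answer: 11

Derivation:
Byte[0]=F0: 4-byte lead, need 3 cont bytes. acc=0x0
Byte[1]=98: continuation. acc=(acc<<6)|0x18=0x18
Byte[2]=87: continuation. acc=(acc<<6)|0x07=0x607
Byte[3]=B8: continuation. acc=(acc<<6)|0x38=0x181F8
Completed: cp=U+181F8 (starts at byte 0)
Byte[4]=DC: 2-byte lead, need 1 cont bytes. acc=0x1C
Byte[5]=B9: continuation. acc=(acc<<6)|0x39=0x739
Completed: cp=U+0739 (starts at byte 4)
Byte[6]=E5: 3-byte lead, need 2 cont bytes. acc=0x5
Byte[7]=A2: continuation. acc=(acc<<6)|0x22=0x162
Byte[8]=91: continuation. acc=(acc<<6)|0x11=0x5891
Completed: cp=U+5891 (starts at byte 6)
Byte[9]=6A: 1-byte ASCII. cp=U+006A
Byte[10]=D9: 2-byte lead, need 1 cont bytes. acc=0x19
Byte[11]: stream ended, expected continuation. INVALID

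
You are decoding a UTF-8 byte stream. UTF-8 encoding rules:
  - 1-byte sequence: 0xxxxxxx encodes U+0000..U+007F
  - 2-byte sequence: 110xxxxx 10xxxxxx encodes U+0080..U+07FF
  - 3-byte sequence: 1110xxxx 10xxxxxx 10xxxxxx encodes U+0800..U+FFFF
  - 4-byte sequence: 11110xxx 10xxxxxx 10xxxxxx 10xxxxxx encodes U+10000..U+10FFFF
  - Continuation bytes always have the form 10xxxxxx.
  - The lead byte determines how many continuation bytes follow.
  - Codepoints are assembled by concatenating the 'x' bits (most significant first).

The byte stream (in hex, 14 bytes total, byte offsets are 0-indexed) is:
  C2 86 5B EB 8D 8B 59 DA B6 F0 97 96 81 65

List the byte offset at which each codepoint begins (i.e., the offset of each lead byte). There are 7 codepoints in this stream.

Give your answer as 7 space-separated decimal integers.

Byte[0]=C2: 2-byte lead, need 1 cont bytes. acc=0x2
Byte[1]=86: continuation. acc=(acc<<6)|0x06=0x86
Completed: cp=U+0086 (starts at byte 0)
Byte[2]=5B: 1-byte ASCII. cp=U+005B
Byte[3]=EB: 3-byte lead, need 2 cont bytes. acc=0xB
Byte[4]=8D: continuation. acc=(acc<<6)|0x0D=0x2CD
Byte[5]=8B: continuation. acc=(acc<<6)|0x0B=0xB34B
Completed: cp=U+B34B (starts at byte 3)
Byte[6]=59: 1-byte ASCII. cp=U+0059
Byte[7]=DA: 2-byte lead, need 1 cont bytes. acc=0x1A
Byte[8]=B6: continuation. acc=(acc<<6)|0x36=0x6B6
Completed: cp=U+06B6 (starts at byte 7)
Byte[9]=F0: 4-byte lead, need 3 cont bytes. acc=0x0
Byte[10]=97: continuation. acc=(acc<<6)|0x17=0x17
Byte[11]=96: continuation. acc=(acc<<6)|0x16=0x5D6
Byte[12]=81: continuation. acc=(acc<<6)|0x01=0x17581
Completed: cp=U+17581 (starts at byte 9)
Byte[13]=65: 1-byte ASCII. cp=U+0065

Answer: 0 2 3 6 7 9 13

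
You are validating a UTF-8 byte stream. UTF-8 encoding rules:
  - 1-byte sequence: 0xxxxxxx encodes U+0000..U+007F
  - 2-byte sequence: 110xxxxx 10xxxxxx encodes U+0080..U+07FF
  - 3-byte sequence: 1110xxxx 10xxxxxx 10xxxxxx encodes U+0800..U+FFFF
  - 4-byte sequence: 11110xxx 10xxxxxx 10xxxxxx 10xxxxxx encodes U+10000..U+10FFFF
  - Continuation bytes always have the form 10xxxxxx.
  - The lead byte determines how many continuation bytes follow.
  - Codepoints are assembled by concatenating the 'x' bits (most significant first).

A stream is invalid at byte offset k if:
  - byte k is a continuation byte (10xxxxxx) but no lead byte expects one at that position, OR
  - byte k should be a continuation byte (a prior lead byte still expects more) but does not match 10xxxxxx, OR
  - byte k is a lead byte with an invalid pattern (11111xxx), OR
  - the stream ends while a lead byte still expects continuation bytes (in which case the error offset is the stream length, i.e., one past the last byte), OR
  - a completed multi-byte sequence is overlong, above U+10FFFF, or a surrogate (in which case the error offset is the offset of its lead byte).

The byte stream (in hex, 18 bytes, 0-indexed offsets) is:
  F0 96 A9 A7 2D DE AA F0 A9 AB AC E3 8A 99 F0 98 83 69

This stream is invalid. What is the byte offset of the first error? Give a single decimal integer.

Answer: 17

Derivation:
Byte[0]=F0: 4-byte lead, need 3 cont bytes. acc=0x0
Byte[1]=96: continuation. acc=(acc<<6)|0x16=0x16
Byte[2]=A9: continuation. acc=(acc<<6)|0x29=0x5A9
Byte[3]=A7: continuation. acc=(acc<<6)|0x27=0x16A67
Completed: cp=U+16A67 (starts at byte 0)
Byte[4]=2D: 1-byte ASCII. cp=U+002D
Byte[5]=DE: 2-byte lead, need 1 cont bytes. acc=0x1E
Byte[6]=AA: continuation. acc=(acc<<6)|0x2A=0x7AA
Completed: cp=U+07AA (starts at byte 5)
Byte[7]=F0: 4-byte lead, need 3 cont bytes. acc=0x0
Byte[8]=A9: continuation. acc=(acc<<6)|0x29=0x29
Byte[9]=AB: continuation. acc=(acc<<6)|0x2B=0xA6B
Byte[10]=AC: continuation. acc=(acc<<6)|0x2C=0x29AEC
Completed: cp=U+29AEC (starts at byte 7)
Byte[11]=E3: 3-byte lead, need 2 cont bytes. acc=0x3
Byte[12]=8A: continuation. acc=(acc<<6)|0x0A=0xCA
Byte[13]=99: continuation. acc=(acc<<6)|0x19=0x3299
Completed: cp=U+3299 (starts at byte 11)
Byte[14]=F0: 4-byte lead, need 3 cont bytes. acc=0x0
Byte[15]=98: continuation. acc=(acc<<6)|0x18=0x18
Byte[16]=83: continuation. acc=(acc<<6)|0x03=0x603
Byte[17]=69: expected 10xxxxxx continuation. INVALID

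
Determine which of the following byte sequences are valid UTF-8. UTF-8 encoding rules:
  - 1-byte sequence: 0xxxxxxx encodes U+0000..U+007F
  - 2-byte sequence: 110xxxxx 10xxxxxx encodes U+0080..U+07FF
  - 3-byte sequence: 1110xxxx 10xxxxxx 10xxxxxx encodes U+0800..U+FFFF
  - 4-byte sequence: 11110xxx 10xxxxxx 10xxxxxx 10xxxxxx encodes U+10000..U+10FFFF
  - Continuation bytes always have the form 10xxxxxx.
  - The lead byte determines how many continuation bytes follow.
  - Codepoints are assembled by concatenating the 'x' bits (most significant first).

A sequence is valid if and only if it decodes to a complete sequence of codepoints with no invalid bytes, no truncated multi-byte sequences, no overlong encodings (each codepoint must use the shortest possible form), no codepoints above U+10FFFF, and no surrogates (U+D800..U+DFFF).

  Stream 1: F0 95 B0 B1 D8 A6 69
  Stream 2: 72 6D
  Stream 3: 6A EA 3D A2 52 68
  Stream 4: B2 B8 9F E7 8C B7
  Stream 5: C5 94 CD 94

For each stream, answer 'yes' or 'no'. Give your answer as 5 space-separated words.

Answer: yes yes no no yes

Derivation:
Stream 1: decodes cleanly. VALID
Stream 2: decodes cleanly. VALID
Stream 3: error at byte offset 2. INVALID
Stream 4: error at byte offset 0. INVALID
Stream 5: decodes cleanly. VALID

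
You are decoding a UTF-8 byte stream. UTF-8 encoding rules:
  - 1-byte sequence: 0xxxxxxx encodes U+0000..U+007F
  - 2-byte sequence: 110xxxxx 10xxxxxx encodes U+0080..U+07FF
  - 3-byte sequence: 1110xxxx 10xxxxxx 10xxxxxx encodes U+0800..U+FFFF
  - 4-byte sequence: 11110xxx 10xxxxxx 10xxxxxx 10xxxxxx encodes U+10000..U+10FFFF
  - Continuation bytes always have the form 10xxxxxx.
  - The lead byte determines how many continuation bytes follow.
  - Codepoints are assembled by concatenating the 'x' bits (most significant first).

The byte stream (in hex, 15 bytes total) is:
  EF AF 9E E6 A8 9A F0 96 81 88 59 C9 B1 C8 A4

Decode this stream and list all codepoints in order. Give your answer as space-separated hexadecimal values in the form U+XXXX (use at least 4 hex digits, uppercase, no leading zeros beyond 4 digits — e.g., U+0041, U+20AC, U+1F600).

Byte[0]=EF: 3-byte lead, need 2 cont bytes. acc=0xF
Byte[1]=AF: continuation. acc=(acc<<6)|0x2F=0x3EF
Byte[2]=9E: continuation. acc=(acc<<6)|0x1E=0xFBDE
Completed: cp=U+FBDE (starts at byte 0)
Byte[3]=E6: 3-byte lead, need 2 cont bytes. acc=0x6
Byte[4]=A8: continuation. acc=(acc<<6)|0x28=0x1A8
Byte[5]=9A: continuation. acc=(acc<<6)|0x1A=0x6A1A
Completed: cp=U+6A1A (starts at byte 3)
Byte[6]=F0: 4-byte lead, need 3 cont bytes. acc=0x0
Byte[7]=96: continuation. acc=(acc<<6)|0x16=0x16
Byte[8]=81: continuation. acc=(acc<<6)|0x01=0x581
Byte[9]=88: continuation. acc=(acc<<6)|0x08=0x16048
Completed: cp=U+16048 (starts at byte 6)
Byte[10]=59: 1-byte ASCII. cp=U+0059
Byte[11]=C9: 2-byte lead, need 1 cont bytes. acc=0x9
Byte[12]=B1: continuation. acc=(acc<<6)|0x31=0x271
Completed: cp=U+0271 (starts at byte 11)
Byte[13]=C8: 2-byte lead, need 1 cont bytes. acc=0x8
Byte[14]=A4: continuation. acc=(acc<<6)|0x24=0x224
Completed: cp=U+0224 (starts at byte 13)

Answer: U+FBDE U+6A1A U+16048 U+0059 U+0271 U+0224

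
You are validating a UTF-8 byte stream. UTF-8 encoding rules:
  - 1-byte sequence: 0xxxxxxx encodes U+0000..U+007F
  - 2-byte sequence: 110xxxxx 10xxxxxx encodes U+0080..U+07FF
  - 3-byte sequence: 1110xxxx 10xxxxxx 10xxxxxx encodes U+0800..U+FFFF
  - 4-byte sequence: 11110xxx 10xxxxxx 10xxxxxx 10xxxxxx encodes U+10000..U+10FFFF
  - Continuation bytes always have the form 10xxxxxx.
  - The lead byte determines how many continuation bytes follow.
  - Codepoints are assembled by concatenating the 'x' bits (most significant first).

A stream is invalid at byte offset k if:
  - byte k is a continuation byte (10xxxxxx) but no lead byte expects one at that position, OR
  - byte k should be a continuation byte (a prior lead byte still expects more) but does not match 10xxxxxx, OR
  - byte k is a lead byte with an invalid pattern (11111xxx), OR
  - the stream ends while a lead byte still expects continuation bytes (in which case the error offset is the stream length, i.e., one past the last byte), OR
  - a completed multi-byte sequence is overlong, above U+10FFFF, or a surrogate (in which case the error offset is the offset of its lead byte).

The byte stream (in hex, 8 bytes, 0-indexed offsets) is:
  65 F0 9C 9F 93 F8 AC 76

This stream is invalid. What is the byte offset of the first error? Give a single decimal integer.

Answer: 5

Derivation:
Byte[0]=65: 1-byte ASCII. cp=U+0065
Byte[1]=F0: 4-byte lead, need 3 cont bytes. acc=0x0
Byte[2]=9C: continuation. acc=(acc<<6)|0x1C=0x1C
Byte[3]=9F: continuation. acc=(acc<<6)|0x1F=0x71F
Byte[4]=93: continuation. acc=(acc<<6)|0x13=0x1C7D3
Completed: cp=U+1C7D3 (starts at byte 1)
Byte[5]=F8: INVALID lead byte (not 0xxx/110x/1110/11110)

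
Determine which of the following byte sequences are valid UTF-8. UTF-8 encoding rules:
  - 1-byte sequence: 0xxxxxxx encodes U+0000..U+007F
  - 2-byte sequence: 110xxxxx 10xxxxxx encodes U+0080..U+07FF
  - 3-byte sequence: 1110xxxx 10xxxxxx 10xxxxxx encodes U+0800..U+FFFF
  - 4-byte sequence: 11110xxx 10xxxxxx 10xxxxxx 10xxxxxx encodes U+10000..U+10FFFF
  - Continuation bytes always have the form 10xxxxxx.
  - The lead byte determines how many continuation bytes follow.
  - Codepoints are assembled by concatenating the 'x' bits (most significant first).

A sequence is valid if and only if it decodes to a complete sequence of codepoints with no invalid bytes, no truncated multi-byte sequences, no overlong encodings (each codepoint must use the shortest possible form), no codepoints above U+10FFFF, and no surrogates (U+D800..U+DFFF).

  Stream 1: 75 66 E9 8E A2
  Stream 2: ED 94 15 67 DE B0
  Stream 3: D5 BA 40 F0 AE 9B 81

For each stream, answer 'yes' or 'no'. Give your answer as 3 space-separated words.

Answer: yes no yes

Derivation:
Stream 1: decodes cleanly. VALID
Stream 2: error at byte offset 2. INVALID
Stream 3: decodes cleanly. VALID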